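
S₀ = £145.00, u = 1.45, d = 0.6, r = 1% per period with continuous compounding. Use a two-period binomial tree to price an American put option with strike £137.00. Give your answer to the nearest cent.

£28.28

Risk-neutral probability p = (e^0.01 − 0.6)/(1.45 − 0.6) = 0.4101/0.8500 = 0.4824
Terminal stock prices: S_uu = 304.9, S_ud = 126.1, S_dd = 52.2
Terminal payoffs (K − S): max(-167.9, 0) = 0, max(10.85, 0) = 10.85, max(84.8, 0) = 84.8
Node u (S = 210.2): continuation = e^(−0.01)·[0.4824·0.0000 + 0.5176·10.8500] = 5.5600; exercise value = 0.0000 ≤ continuation, so V_u = 5.5600
Node d (S = 87): continuation = e^(−0.01)·[0.4824·10.8500 + 0.5176·84.8000] = 48.6368; exercise value = 50.0000 > continuation, so V_d = 50.0000 (exercise)
Node 0 (S = 145): continuation = e^(−0.01)·[0.4824·5.5600 + 0.5176·50.0000] = 28.2774; exercise value = 0.0000 ≤ continuation, so V_0 = 28.2774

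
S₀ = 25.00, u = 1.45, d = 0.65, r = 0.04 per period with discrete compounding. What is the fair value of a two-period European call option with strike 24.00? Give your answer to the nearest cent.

Risk-neutral probability p = (1 + 0.04 − 0.65)/(1.45 − 0.65) = 0.3900/0.8000 = 0.4875
Terminal stock prices: S_uu = 52.56, S_ud = 23.56, S_dd = 10.56
Terminal payoffs (S − K): max(28.56, 0) = 28.56, max(-0.4375, 0) = 0, max(-13.44, 0) = 0
Node u (S = 36.25): V_u = 1/1.04·[0.4875·28.5625 + 0.5125·0.0000] = 13.3887
Node d (S = 16.25): V_d = 1/1.04·[0.4875·0.0000 + 0.5125·0.0000] = 0.0000
Node 0 (S = 25): V_0 = 1/1.04·[0.4875·13.3887 + 0.5125·0.0000] = 6.2759

6.28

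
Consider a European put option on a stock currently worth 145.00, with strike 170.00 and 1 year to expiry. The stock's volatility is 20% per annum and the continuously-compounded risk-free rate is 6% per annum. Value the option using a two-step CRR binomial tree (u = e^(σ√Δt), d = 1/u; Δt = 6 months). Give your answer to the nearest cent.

22.00

CRR parameters: u = e^(σ√Δt) = e^(0.2·√0.5) = 1.1519, d = 1/u = 0.8681
Per-period rate: rΔt = 0.06·0.5 = 0.03, so R = e^0.03 = 1.0305
Risk-neutral probability p = (e^0.03 − 0.8681)/(1.1519 − 0.8681) = 0.1623/0.2838 = 0.5720
Terminal stock prices: S_uu = 192.4, S_ud = 145, S_dd = 109.3
Terminal payoffs (K − S): max(-22.4, 0) = 0, max(25, 0) = 25, max(60.72, 0) = 60.72
Node u (S = 167): V_u = e^(−0.03)·[0.5720·0.0000 + 0.4280·25.0000] = 10.3833
Node d (S = 125.9): V_d = e^(−0.03)·[0.5720·25.0000 + 0.4280·60.7224] = 39.0978
Node 0 (S = 145): V_0 = e^(−0.03)·[0.5720·10.3833 + 0.4280·39.0978] = 22.0025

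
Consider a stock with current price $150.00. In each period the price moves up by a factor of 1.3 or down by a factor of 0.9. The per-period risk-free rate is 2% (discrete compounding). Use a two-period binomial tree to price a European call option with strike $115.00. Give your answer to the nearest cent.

$39.47

Risk-neutral probability p = (1 + 0.02 − 0.9)/(1.3 − 0.9) = 0.1200/0.4000 = 0.3000
Terminal stock prices: S_uu = 253.5, S_ud = 175.5, S_dd = 121.5
Terminal payoffs (S − K): max(138.5, 0) = 138.5, max(60.5, 0) = 60.5, max(6.5, 0) = 6.5
Node u (S = 195): V_u = 1/1.02·[0.3000·138.5000 + 0.7000·60.5000] = 82.2549
Node d (S = 135): V_d = 1/1.02·[0.3000·60.5000 + 0.7000·6.5000] = 22.2549
Node 0 (S = 150): V_0 = 1/1.02·[0.3000·82.2549 + 0.7000·22.2549] = 39.4656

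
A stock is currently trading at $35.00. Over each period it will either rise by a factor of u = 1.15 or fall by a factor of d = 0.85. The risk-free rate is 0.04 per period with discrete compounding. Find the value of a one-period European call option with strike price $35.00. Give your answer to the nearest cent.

$3.20

Risk-neutral probability p = (1 + 0.04 − 0.85)/(1.15 − 0.85) = 0.1900/0.3000 = 0.6333
Terminal stock prices: S_u = 40.25, S_d = 29.75
Terminal payoffs (S − K): max(5.25, 0) = 5.25, max(-5.25, 0) = 0
Node 0 (S = 35): V_0 = 1/1.04·[0.6333·5.2500 + 0.3667·0.0000] = 3.1971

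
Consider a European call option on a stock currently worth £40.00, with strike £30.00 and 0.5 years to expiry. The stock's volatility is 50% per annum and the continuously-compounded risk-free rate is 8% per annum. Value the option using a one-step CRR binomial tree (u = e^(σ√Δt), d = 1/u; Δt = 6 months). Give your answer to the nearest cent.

CRR parameters: u = e^(σ√Δt) = e^(0.5·√0.5) = 1.4241, d = 1/u = 0.7022
Per-period rate: rΔt = 0.08·0.5 = 0.04, so R = e^0.04 = 1.0408
Risk-neutral probability p = (e^0.04 − 0.7022)/(1.4241 − 0.7022) = 0.3386/0.7219 = 0.4691
Terminal stock prices: S_u = 56.96, S_d = 28.09
Terminal payoffs (S − K): max(26.96, 0) = 26.96, max(-1.912, 0) = 0
Node 0 (S = 40): V_0 = e^(−0.04)·[0.4691·26.9648 + 0.5309·0.0000] = 12.1519

£12.15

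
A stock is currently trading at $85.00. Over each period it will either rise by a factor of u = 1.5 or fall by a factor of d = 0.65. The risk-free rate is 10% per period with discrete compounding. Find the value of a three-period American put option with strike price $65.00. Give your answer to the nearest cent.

Risk-neutral probability p = (1 + 0.1 − 0.65)/(1.5 − 0.65) = 0.4500/0.8500 = 0.5294
Terminal stock prices: S_uuu = 286.9, S_uud = 124.3, S_udd = 53.87, S_ddd = 23.34
Terminal payoffs (K − S): max(-221.9, 0) = 0, max(-59.31, 0) = 0, max(11.13, 0) = 11.13, max(41.66, 0) = 41.66
Node uu (S = 191.2): continuation = 1/1.1·[0.5294·0.0000 + 0.4706·0.0000] = 0.0000; exercise value = 0.0000 ≤ continuation, so V_uu = 0.0000
Node ud (S = 82.88): continuation = 1/1.1·[0.5294·0.0000 + 0.4706·11.1312] = 4.7620; exercise value = 0.0000 ≤ continuation, so V_ud = 4.7620
Node dd (S = 35.91): continuation = 1/1.1·[0.5294·11.1312 + 0.4706·41.6569] = 23.1784; exercise value = 29.0875 > continuation, so V_dd = 29.0875 (exercise)
Node u (S = 127.5): continuation = 1/1.1·[0.5294·0.0000 + 0.4706·4.7620] = 2.0372; exercise value = 0.0000 ≤ continuation, so V_u = 2.0372
Node d (S = 55.25): continuation = 1/1.1·[0.5294·4.7620 + 0.4706·29.0875] = 14.7357; exercise value = 9.7500 ≤ continuation, so V_d = 14.7357
Node 0 (S = 85): continuation = 1/1.1·[0.5294·2.0372 + 0.4706·14.7357] = 7.2845; exercise value = 0.0000 ≤ continuation, so V_0 = 7.2845

$7.28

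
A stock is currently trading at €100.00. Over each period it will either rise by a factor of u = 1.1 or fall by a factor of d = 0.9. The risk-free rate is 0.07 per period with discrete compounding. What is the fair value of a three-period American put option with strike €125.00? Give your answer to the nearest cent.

€25.00

Risk-neutral probability p = (1 + 0.07 − 0.9)/(1.1 − 0.9) = 0.1700/0.2000 = 0.8500
Terminal stock prices: S_uuu = 133.1, S_uud = 108.9, S_udd = 89.1, S_ddd = 72.9
Terminal payoffs (K − S): max(-8.1, 0) = 0, max(16.1, 0) = 16.1, max(35.9, 0) = 35.9, max(52.1, 0) = 52.1
Node uu (S = 121): continuation = 1/1.07·[0.8500·0.0000 + 0.1500·16.1000] = 2.2570; exercise value = 4.0000 > continuation, so V_uu = 4.0000 (exercise)
Node ud (S = 99): continuation = 1/1.07·[0.8500·16.1000 + 0.1500·35.9000] = 17.8224; exercise value = 26.0000 > continuation, so V_ud = 26.0000 (exercise)
Node dd (S = 81): continuation = 1/1.07·[0.8500·35.9000 + 0.1500·52.1000] = 35.8224; exercise value = 44.0000 > continuation, so V_dd = 44.0000 (exercise)
Node u (S = 110): continuation = 1/1.07·[0.8500·4.0000 + 0.1500·26.0000] = 6.8224; exercise value = 15.0000 > continuation, so V_u = 15.0000 (exercise)
Node d (S = 90): continuation = 1/1.07·[0.8500·26.0000 + 0.1500·44.0000] = 26.8224; exercise value = 35.0000 > continuation, so V_d = 35.0000 (exercise)
Node 0 (S = 100): continuation = 1/1.07·[0.8500·15.0000 + 0.1500·35.0000] = 16.8224; exercise value = 25.0000 > continuation, so V_0 = 25.0000 (exercise)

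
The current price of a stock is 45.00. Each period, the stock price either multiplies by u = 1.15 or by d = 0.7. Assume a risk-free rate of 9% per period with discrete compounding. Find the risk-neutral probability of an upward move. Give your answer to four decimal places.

p = 0.8667

Risk-neutral probability p = (1 + 0.09 − 0.7)/(1.15 − 0.7) = 0.3900/0.4500 = 0.8667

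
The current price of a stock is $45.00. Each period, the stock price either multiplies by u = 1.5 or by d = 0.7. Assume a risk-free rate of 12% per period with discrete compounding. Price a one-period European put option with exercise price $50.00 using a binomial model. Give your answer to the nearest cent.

$7.85

Risk-neutral probability p = (1 + 0.12 − 0.7)/(1.5 − 0.7) = 0.4200/0.8000 = 0.5250
Terminal stock prices: S_u = 67.5, S_d = 31.5
Terminal payoffs (K − S): max(-17.5, 0) = 0, max(18.5, 0) = 18.5
Node 0 (S = 45): V_0 = 1/1.12·[0.5250·0.0000 + 0.4750·18.5000] = 7.8460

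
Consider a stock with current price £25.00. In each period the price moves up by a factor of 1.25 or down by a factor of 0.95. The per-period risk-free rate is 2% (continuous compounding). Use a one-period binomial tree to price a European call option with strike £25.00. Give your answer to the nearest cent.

£1.43

Risk-neutral probability p = (e^0.02 − 0.95)/(1.25 − 0.95) = 0.0702/0.3000 = 0.2340
Terminal stock prices: S_u = 31.25, S_d = 23.75
Terminal payoffs (S − K): max(6.25, 0) = 6.25, max(-1.25, 0) = 0
Node 0 (S = 25): V_0 = e^(−0.02)·[0.2340·6.2500 + 0.7660·0.0000] = 1.4336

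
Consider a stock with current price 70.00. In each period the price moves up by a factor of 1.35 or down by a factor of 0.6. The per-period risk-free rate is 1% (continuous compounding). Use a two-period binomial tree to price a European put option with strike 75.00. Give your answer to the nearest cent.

Risk-neutral probability p = (e^0.01 − 0.6)/(1.35 − 0.6) = 0.4101/0.7500 = 0.5467
Terminal stock prices: S_uu = 127.6, S_ud = 56.7, S_dd = 25.2
Terminal payoffs (K − S): max(-52.58, 0) = 0, max(18.3, 0) = 18.3, max(49.8, 0) = 49.8
Node u (S = 94.5): V_u = e^(−0.01)·[0.5467·0.0000 + 0.4533·18.3000] = 8.2122
Node d (S = 42): V_d = e^(−0.01)·[0.5467·18.3000 + 0.4533·49.8000] = 32.2537
Node 0 (S = 70): V_0 = e^(−0.01)·[0.5467·8.2122 + 0.4533·32.2537] = 18.9193

18.92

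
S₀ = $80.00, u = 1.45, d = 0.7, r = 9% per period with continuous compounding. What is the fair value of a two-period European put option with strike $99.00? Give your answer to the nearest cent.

$18.66

Risk-neutral probability p = (e^0.09 − 0.7)/(1.45 − 0.7) = 0.3942/0.7500 = 0.5256
Terminal stock prices: S_uu = 168.2, S_ud = 81.2, S_dd = 39.2
Terminal payoffs (K − S): max(-69.2, 0) = 0, max(17.8, 0) = 17.8, max(59.8, 0) = 59.8
Node u (S = 116): V_u = e^(−0.09)·[0.5256·0.0000 + 0.4744·17.8000] = 7.7181
Node d (S = 56): V_d = e^(−0.09)·[0.5256·17.8000 + 0.4744·59.8000] = 34.4792
Node 0 (S = 80): V_0 = e^(−0.09)·[0.5256·7.7181 + 0.4744·34.4792] = 18.6574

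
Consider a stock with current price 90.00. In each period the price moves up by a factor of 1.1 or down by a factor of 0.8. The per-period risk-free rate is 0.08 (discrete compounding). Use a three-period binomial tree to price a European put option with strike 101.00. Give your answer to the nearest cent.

2.30

Risk-neutral probability p = (1 + 0.08 − 0.8)/(1.1 − 0.8) = 0.2800/0.3000 = 0.9333
Terminal stock prices: S_uuu = 119.8, S_uud = 87.12, S_udd = 63.36, S_ddd = 46.08
Terminal payoffs (K − S): max(-18.79, 0) = 0, max(13.88, 0) = 13.88, max(37.64, 0) = 37.64, max(54.92, 0) = 54.92
Node uu (S = 108.9): V_uu = 1/1.08·[0.9333·0.0000 + 0.0667·13.8800] = 0.8568
Node ud (S = 79.2): V_ud = 1/1.08·[0.9333·13.8800 + 0.0667·37.6400] = 14.3185
Node dd (S = 57.6): V_dd = 1/1.08·[0.9333·37.6400 + 0.0667·54.9200] = 35.9185
Node u (S = 99): V_u = 1/1.08·[0.9333·0.8568 + 0.0667·14.3185] = 1.6243
Node d (S = 72): V_d = 1/1.08·[0.9333·14.3185 + 0.0667·35.9185] = 14.5912
Node 0 (S = 90): V_0 = 1/1.08·[0.9333·1.6243 + 0.0667·14.5912] = 2.3044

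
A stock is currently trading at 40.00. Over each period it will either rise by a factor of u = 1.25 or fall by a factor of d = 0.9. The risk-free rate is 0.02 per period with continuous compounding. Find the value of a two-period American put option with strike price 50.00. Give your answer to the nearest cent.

10.09

Risk-neutral probability p = (e^0.02 − 0.9)/(1.25 − 0.9) = 0.1202/0.3500 = 0.3434
Terminal stock prices: S_uu = 62.5, S_ud = 45, S_dd = 32.4
Terminal payoffs (K − S): max(-12.5, 0) = 0, max(5, 0) = 5, max(17.6, 0) = 17.6
Node u (S = 50): continuation = e^(−0.02)·[0.3434·0.0000 + 0.6566·5.0000] = 3.2178; exercise value = 0.0000 ≤ continuation, so V_u = 3.2178
Node d (S = 36): continuation = e^(−0.02)·[0.3434·5.0000 + 0.6566·17.6000] = 13.0099; exercise value = 14.0000 > continuation, so V_d = 14.0000 (exercise)
Node 0 (S = 40): continuation = e^(−0.02)·[0.3434·3.2178 + 0.6566·14.0000] = 10.0932; exercise value = 10.0000 ≤ continuation, so V_0 = 10.0932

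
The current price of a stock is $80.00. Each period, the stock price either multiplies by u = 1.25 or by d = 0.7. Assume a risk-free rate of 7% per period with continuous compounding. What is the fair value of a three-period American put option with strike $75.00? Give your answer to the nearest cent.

Risk-neutral probability p = (e^0.07 − 0.7)/(1.25 − 0.7) = 0.3725/0.5500 = 0.6773
Terminal stock prices: S_uuu = 156.2, S_uud = 87.5, S_udd = 49, S_ddd = 27.44
Terminal payoffs (K − S): max(-81.25, 0) = 0, max(-12.5, 0) = 0, max(26, 0) = 26, max(47.56, 0) = 47.56
Node uu (S = 125): continuation = e^(−0.07)·[0.6773·0.0000 + 0.3227·0.0000] = 0.0000; exercise value = 0.0000 ≤ continuation, so V_uu = 0.0000
Node ud (S = 70): continuation = e^(−0.07)·[0.6773·0.0000 + 0.3227·26.0000] = 7.8233; exercise value = 5.0000 ≤ continuation, so V_ud = 7.8233
Node dd (S = 39.2): continuation = e^(−0.07)·[0.6773·26.0000 + 0.3227·47.5600] = 30.7295; exercise value = 35.8000 > continuation, so V_dd = 35.8000 (exercise)
Node u (S = 100): continuation = e^(−0.07)·[0.6773·0.0000 + 0.3227·7.8233] = 2.3540; exercise value = 0.0000 ≤ continuation, so V_u = 2.3540
Node d (S = 56): continuation = e^(−0.07)·[0.6773·7.8233 + 0.3227·35.8000] = 15.7124; exercise value = 19.0000 > continuation, so V_d = 19.0000 (exercise)
Node 0 (S = 80): continuation = e^(−0.07)·[0.6773·2.3540 + 0.3227·19.0000] = 7.2035; exercise value = 0.0000 ≤ continuation, so V_0 = 7.2035

$7.20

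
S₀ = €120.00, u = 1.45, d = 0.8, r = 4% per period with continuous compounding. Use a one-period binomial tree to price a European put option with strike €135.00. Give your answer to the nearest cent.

Risk-neutral probability p = (e^0.04 − 0.8)/(1.45 − 0.8) = 0.2408/0.6500 = 0.3705
Terminal stock prices: S_u = 174, S_d = 96
Terminal payoffs (K − S): max(-39, 0) = 0, max(39, 0) = 39
Node 0 (S = 120): V_0 = e^(−0.04)·[0.3705·0.0000 + 0.6295·39.0000] = 23.5887

€23.59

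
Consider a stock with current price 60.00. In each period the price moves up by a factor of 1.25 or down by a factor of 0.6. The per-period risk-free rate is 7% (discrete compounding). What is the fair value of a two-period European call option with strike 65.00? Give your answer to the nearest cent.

13.13

Risk-neutral probability p = (1 + 0.07 − 0.6)/(1.25 − 0.6) = 0.4700/0.6500 = 0.7231
Terminal stock prices: S_uu = 93.75, S_ud = 45, S_dd = 21.6
Terminal payoffs (S − K): max(28.75, 0) = 28.75, max(-20, 0) = 0, max(-43.4, 0) = 0
Node u (S = 75): V_u = 1/1.07·[0.7231·28.7500 + 0.2769·0.0000] = 19.4285
Node d (S = 36): V_d = 1/1.07·[0.7231·0.0000 + 0.2769·0.0000] = 0.0000
Node 0 (S = 60): V_0 = 1/1.07·[0.7231·19.4285 + 0.2769·0.0000] = 13.1292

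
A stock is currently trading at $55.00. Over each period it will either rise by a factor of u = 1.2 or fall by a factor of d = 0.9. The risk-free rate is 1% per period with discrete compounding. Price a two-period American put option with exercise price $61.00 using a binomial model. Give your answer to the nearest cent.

Risk-neutral probability p = (1 + 0.01 − 0.9)/(1.2 − 0.9) = 0.1100/0.3000 = 0.3667
Terminal stock prices: S_uu = 79.2, S_ud = 59.4, S_dd = 44.55
Terminal payoffs (K − S): max(-18.2, 0) = 0, max(1.6, 0) = 1.6, max(16.45, 0) = 16.45
Node u (S = 66): continuation = 1/1.01·[0.3667·0.0000 + 0.6333·1.6000] = 1.0033; exercise value = 0.0000 ≤ continuation, so V_u = 1.0033
Node d (S = 49.5): continuation = 1/1.01·[0.3667·1.6000 + 0.6333·16.4500] = 10.8960; exercise value = 11.5000 > continuation, so V_d = 11.5000 (exercise)
Node 0 (S = 55): continuation = 1/1.01·[0.3667·1.0033 + 0.6333·11.5000] = 7.5755; exercise value = 6.0000 ≤ continuation, so V_0 = 7.5755

$7.58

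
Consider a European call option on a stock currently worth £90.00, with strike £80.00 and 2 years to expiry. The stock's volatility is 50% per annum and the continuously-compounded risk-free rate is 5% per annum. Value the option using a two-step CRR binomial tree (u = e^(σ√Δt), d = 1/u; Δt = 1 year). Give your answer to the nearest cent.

CRR parameters: u = e^(σ√Δt) = e^(0.5·√1) = 1.6487, d = 1/u = 0.6065
Per-period rate: rΔt = 0.05·1 = 0.05, so R = e^0.05 = 1.0513
Risk-neutral probability p = (e^0.05 − 0.6065)/(1.6487 − 0.6065) = 0.4447/1.0422 = 0.4267
Terminal stock prices: S_uu = 244.6, S_ud = 90, S_dd = 33.11
Terminal payoffs (S − K): max(164.6, 0) = 164.6, max(10, 0) = 10, max(-46.89, 0) = 0
Node u (S = 148.4): V_u = e^(−0.05)·[0.4267·164.6454 + 0.5733·10.0000] = 72.2866
Node d (S = 54.59): V_d = e^(−0.05)·[0.4267·10.0000 + 0.5733·0.0000] = 4.0592
Node 0 (S = 90): V_0 = e^(−0.05)·[0.4267·72.2866 + 0.5733·4.0592] = 31.5564

£31.56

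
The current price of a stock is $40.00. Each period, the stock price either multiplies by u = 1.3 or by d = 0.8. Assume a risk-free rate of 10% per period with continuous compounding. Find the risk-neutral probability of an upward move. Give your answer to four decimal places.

p = 0.6103

Risk-neutral probability p = (e^0.1 − 0.8)/(1.3 − 0.8) = 0.3052/0.5000 = 0.6103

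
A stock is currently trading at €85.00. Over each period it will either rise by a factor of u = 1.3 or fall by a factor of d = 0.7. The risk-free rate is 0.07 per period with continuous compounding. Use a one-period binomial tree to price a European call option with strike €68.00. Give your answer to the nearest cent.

Risk-neutral probability p = (e^0.07 − 0.7)/(1.3 − 0.7) = 0.3725/0.6000 = 0.6208
Terminal stock prices: S_u = 110.5, S_d = 59.5
Terminal payoffs (S − K): max(42.5, 0) = 42.5, max(-8.5, 0) = 0
Node 0 (S = 85): V_0 = e^(−0.07)·[0.6208·42.5000 + 0.3792·0.0000] = 24.6021

€24.60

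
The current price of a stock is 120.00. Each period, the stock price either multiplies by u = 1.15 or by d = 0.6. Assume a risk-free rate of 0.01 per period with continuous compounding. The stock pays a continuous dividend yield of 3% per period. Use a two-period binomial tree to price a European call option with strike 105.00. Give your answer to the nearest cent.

25.15

Per-period risk-free factor R = e^0.01 = 1.0101; dividend-adjusted growth = e^(0.01−0.03) = 0.9802.
Risk-neutral probability p = (0.9802 − 0.6)/(1.15 − 0.6) = 0.3802/0.5500 = 0.6913
Terminal stock prices: S_uu = 158.7, S_ud = 82.8, S_dd = 43.2
Terminal payoffs (S − K): max(53.7, 0) = 53.7, max(-22.2, 0) = 0, max(-61.8, 0) = 0
Node u (S = 138): V_u = e^(−0.01)·[0.6913·53.7000 + 0.3087·0.0000] = 36.7519
Node d (S = 72): V_d = e^(−0.01)·[0.6913·0.0000 + 0.3087·0.0000] = 0.0000
Node 0 (S = 120): V_0 = e^(−0.01)·[0.6913·36.7519 + 0.3087·0.0000] = 25.1527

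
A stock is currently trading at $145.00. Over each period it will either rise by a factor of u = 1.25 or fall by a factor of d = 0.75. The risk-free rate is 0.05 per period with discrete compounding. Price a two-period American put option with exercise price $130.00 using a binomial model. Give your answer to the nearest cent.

$8.10

Risk-neutral probability p = (1 + 0.05 − 0.75)/(1.25 − 0.75) = 0.3000/0.5000 = 0.6000
Terminal stock prices: S_uu = 226.6, S_ud = 135.9, S_dd = 81.56
Terminal payoffs (K − S): max(-96.56, 0) = 0, max(-5.938, 0) = 0, max(48.44, 0) = 48.44
Node u (S = 181.2): continuation = 1/1.05·[0.6000·0.0000 + 0.4000·0.0000] = 0.0000; exercise value = 0.0000 ≤ continuation, so V_u = 0.0000
Node d (S = 108.8): continuation = 1/1.05·[0.6000·0.0000 + 0.4000·48.4375] = 18.4524; exercise value = 21.2500 > continuation, so V_d = 21.2500 (exercise)
Node 0 (S = 145): continuation = 1/1.05·[0.6000·0.0000 + 0.4000·21.2500] = 8.0952; exercise value = 0.0000 ≤ continuation, so V_0 = 8.0952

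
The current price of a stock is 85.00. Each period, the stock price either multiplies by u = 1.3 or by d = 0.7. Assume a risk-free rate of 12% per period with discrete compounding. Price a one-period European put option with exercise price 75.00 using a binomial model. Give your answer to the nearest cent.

4.15

Risk-neutral probability p = (1 + 0.12 − 0.7)/(1.3 − 0.7) = 0.4200/0.6000 = 0.7000
Terminal stock prices: S_u = 110.5, S_d = 59.5
Terminal payoffs (K − S): max(-35.5, 0) = 0, max(15.5, 0) = 15.5
Node 0 (S = 85): V_0 = 1/1.12·[0.7000·0.0000 + 0.3000·15.5000] = 4.1518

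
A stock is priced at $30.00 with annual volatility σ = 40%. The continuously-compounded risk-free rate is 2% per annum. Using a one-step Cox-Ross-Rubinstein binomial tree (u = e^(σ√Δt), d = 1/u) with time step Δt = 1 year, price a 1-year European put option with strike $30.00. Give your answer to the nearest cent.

CRR parameters: u = e^(σ√Δt) = e^(0.4·√1) = 1.4918, d = 1/u = 0.6703
Per-period rate: rΔt = 0.02·1 = 0.02, so R = e^0.02 = 1.0202
Risk-neutral probability p = (e^0.02 − 0.6703)/(1.4918 − 0.6703) = 0.3499/0.8215 = 0.4259
Terminal stock prices: S_u = 44.75, S_d = 20.11
Terminal payoffs (K − S): max(-14.75, 0) = 0, max(9.89, 0) = 9.89
Node 0 (S = 30): V_0 = e^(−0.02)·[0.4259·0.0000 + 0.5741·9.8904] = 5.5656

$5.57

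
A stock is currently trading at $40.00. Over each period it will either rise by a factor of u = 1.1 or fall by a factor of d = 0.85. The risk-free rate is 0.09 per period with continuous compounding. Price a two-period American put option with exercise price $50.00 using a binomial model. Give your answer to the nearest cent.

$10.00

Risk-neutral probability p = (e^0.09 − 0.85)/(1.1 − 0.85) = 0.2442/0.2500 = 0.9767
Terminal stock prices: S_uu = 48.4, S_ud = 37.4, S_dd = 28.9
Terminal payoffs (K − S): max(1.6, 0) = 1.6, max(12.6, 0) = 12.6, max(21.1, 0) = 21.1
Node u (S = 44): continuation = e^(−0.09)·[0.9767·1.6000 + 0.0233·12.6000] = 1.6966; exercise value = 6.0000 > continuation, so V_u = 6.0000 (exercise)
Node d (S = 34): continuation = e^(−0.09)·[0.9767·12.6000 + 0.0233·21.1000] = 11.6966; exercise value = 16.0000 > continuation, so V_d = 16.0000 (exercise)
Node 0 (S = 40): continuation = e^(−0.09)·[0.9767·6.0000 + 0.0233·16.0000] = 5.6966; exercise value = 10.0000 > continuation, so V_0 = 10.0000 (exercise)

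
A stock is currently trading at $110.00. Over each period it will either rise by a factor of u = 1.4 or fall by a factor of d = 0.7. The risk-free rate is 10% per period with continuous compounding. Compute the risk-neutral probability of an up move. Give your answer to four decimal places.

p = 0.5788

Risk-neutral probability p = (e^0.1 − 0.7)/(1.4 − 0.7) = 0.4052/0.7000 = 0.5788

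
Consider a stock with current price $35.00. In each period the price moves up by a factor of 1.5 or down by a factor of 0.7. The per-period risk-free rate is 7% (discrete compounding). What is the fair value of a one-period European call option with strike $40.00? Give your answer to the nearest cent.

Risk-neutral probability p = (1 + 0.07 − 0.7)/(1.5 − 0.7) = 0.3700/0.8000 = 0.4625
Terminal stock prices: S_u = 52.5, S_d = 24.5
Terminal payoffs (S − K): max(12.5, 0) = 12.5, max(-15.5, 0) = 0
Node 0 (S = 35): V_0 = 1/1.07·[0.4625·12.5000 + 0.5375·0.0000] = 5.4030

$5.40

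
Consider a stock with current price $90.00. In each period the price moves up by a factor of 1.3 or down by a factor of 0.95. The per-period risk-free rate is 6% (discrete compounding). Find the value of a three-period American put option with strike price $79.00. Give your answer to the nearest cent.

$0.50

Risk-neutral probability p = (1 + 0.06 − 0.95)/(1.3 − 0.95) = 0.1100/0.3500 = 0.3143
Terminal stock prices: S_uuu = 197.7, S_uud = 144.5, S_udd = 105.6, S_ddd = 77.16
Terminal payoffs (K − S): max(-118.7, 0) = 0, max(-65.5, 0) = 0, max(-26.59, 0) = 0, max(1.836, 0) = 1.836
Node uu (S = 152.1): continuation = 1/1.06·[0.3143·0.0000 + 0.6857·0.0000] = 0.0000; exercise value = 0.0000 ≤ continuation, so V_uu = 0.0000
Node ud (S = 111.1): continuation = 1/1.06·[0.3143·0.0000 + 0.6857·0.0000] = 0.0000; exercise value = 0.0000 ≤ continuation, so V_ud = 0.0000
Node dd (S = 81.22): continuation = 1/1.06·[0.3143·0.0000 + 0.6857·1.8363] = 1.1879; exercise value = 0.0000 ≤ continuation, so V_dd = 1.1879
Node u (S = 117): continuation = 1/1.06·[0.3143·0.0000 + 0.6857·0.0000] = 0.0000; exercise value = 0.0000 ≤ continuation, so V_u = 0.0000
Node d (S = 85.5): continuation = 1/1.06·[0.3143·0.0000 + 0.6857·1.1879] = 0.7684; exercise value = 0.0000 ≤ continuation, so V_d = 0.7684
Node 0 (S = 90): continuation = 1/1.06·[0.3143·0.0000 + 0.6857·0.7684] = 0.4971; exercise value = 0.0000 ≤ continuation, so V_0 = 0.4971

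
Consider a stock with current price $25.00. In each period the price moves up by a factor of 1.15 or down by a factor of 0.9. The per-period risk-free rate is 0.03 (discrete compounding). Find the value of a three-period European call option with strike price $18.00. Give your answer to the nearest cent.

Risk-neutral probability p = (1 + 0.03 − 0.9)/(1.15 − 0.9) = 0.1300/0.2500 = 0.5200
Terminal stock prices: S_uuu = 38.02, S_uud = 29.76, S_udd = 23.29, S_ddd = 18.23
Terminal payoffs (S − K): max(20.02, 0) = 20.02, max(11.76, 0) = 11.76, max(5.287, 0) = 5.287, max(0.225, 0) = 0.225
Node uu (S = 33.06): V_uu = 1/1.03·[0.5200·20.0219 + 0.4800·11.7562] = 15.5868
Node ud (S = 25.87): V_ud = 1/1.03·[0.5200·11.7562 + 0.4800·5.2875] = 8.3993
Node dd (S = 20.25): V_dd = 1/1.03·[0.5200·5.2875 + 0.4800·0.2250] = 2.7743
Node u (S = 28.75): V_u = 1/1.03·[0.5200·15.5868 + 0.4800·8.3993] = 11.7833
Node d (S = 22.5): V_d = 1/1.03·[0.5200·8.3993 + 0.4800·2.7743] = 5.5333
Node 0 (S = 25): V_0 = 1/1.03·[0.5200·11.7833 + 0.4800·5.5333] = 8.5275

$8.53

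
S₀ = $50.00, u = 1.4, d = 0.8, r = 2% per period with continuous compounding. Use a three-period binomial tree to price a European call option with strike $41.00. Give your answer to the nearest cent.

$15.07

Risk-neutral probability p = (e^0.02 − 0.8)/(1.4 − 0.8) = 0.2202/0.6000 = 0.3670
Terminal stock prices: S_uuu = 137.2, S_uud = 78.4, S_udd = 44.8, S_ddd = 25.6
Terminal payoffs (S − K): max(96.2, 0) = 96.2, max(37.4, 0) = 37.4, max(3.8, 0) = 3.8, max(-15.4, 0) = 0
Node uu (S = 98): V_uu = e^(−0.02)·[0.3670·96.2000 + 0.6330·37.4000] = 57.8119
Node ud (S = 56): V_ud = e^(−0.02)·[0.3670·37.4000 + 0.6330·3.8000] = 15.8119
Node dd (S = 32): V_dd = e^(−0.02)·[0.3670·3.8000 + 0.6330·0.0000] = 1.3670
Node u (S = 70): V_u = e^(−0.02)·[0.3670·57.8119 + 0.6330·15.8119] = 30.6076
Node d (S = 40): V_d = e^(−0.02)·[0.3670·15.8119 + 0.6330·1.3670] = 6.5362
Node 0 (S = 50): V_0 = e^(−0.02)·[0.3670·30.6076 + 0.6330·6.5362] = 15.0661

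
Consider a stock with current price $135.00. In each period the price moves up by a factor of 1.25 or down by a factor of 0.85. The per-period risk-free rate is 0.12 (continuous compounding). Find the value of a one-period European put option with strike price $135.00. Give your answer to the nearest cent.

Risk-neutral probability p = (e^0.12 − 0.85)/(1.25 − 0.85) = 0.2775/0.4000 = 0.6937
Terminal stock prices: S_u = 168.8, S_d = 114.8
Terminal payoffs (K − S): max(-33.75, 0) = 0, max(20.25, 0) = 20.25
Node 0 (S = 135): V_0 = e^(−0.12)·[0.6937·0.0000 + 0.3063·20.2500] = 5.5004

$5.50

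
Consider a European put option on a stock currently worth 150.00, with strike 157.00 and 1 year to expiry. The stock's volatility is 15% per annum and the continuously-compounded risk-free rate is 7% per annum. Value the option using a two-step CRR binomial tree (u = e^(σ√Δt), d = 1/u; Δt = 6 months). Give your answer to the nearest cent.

7.29

CRR parameters: u = e^(σ√Δt) = e^(0.15·√0.5) = 1.1119, d = 1/u = 0.8994
Per-period rate: rΔt = 0.07·0.5 = 0.035, so R = e^0.035 = 1.0356
Risk-neutral probability p = (e^0.035 − 0.8994)/(1.1119 − 0.8994) = 0.1363/0.2125 = 0.6411
Terminal stock prices: S_uu = 185.4, S_ud = 150, S_dd = 121.3
Terminal payoffs (K − S): max(-28.45, 0) = 0, max(7, 0) = 7, max(35.67, 0) = 35.67
Node u (S = 166.8): V_u = e^(−0.035)·[0.6411·0.0000 + 0.3589·7.0000] = 2.4258
Node d (S = 134.9): V_d = e^(−0.035)·[0.6411·7.0000 + 0.3589·35.6713] = 16.6953
Node 0 (S = 150): V_0 = e^(−0.035)·[0.6411·2.4258 + 0.3589·16.6953] = 7.2875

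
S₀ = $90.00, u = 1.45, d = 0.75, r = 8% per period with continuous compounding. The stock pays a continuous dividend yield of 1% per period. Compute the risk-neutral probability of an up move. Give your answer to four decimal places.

p = 0.4607

Per-period risk-free factor R = e^0.08 = 1.0833; dividend-adjusted growth = e^(0.08−0.01) = 1.0725.
Risk-neutral probability p = (1.0725 − 0.75)/(1.45 − 0.75) = 0.3225/0.7000 = 0.4607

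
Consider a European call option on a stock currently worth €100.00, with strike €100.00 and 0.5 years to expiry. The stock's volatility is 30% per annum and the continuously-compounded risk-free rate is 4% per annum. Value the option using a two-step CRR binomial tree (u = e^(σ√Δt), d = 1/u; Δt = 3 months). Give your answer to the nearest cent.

€8.43

CRR parameters: u = e^(σ√Δt) = e^(0.3·√0.25) = 1.1618, d = 1/u = 0.8607
Per-period rate: rΔt = 0.04·0.25 = 0.01, so R = e^0.01 = 1.0101
Risk-neutral probability p = (e^0.01 − 0.8607)/(1.1618 − 0.8607) = 0.1493/0.3011 = 0.4959
Terminal stock prices: S_uu = 135, S_ud = 100, S_dd = 74.08
Terminal payoffs (S − K): max(34.99, 0) = 34.99, max(0, 0) = 0, max(-25.92, 0) = 0
Node u (S = 116.2): V_u = e^(−0.01)·[0.4959·34.9859 + 0.5041·0.0000] = 17.1784
Node d (S = 86.07): V_d = e^(−0.01)·[0.4959·0.0000 + 0.5041·0.0000] = 0.0000
Node 0 (S = 100): V_0 = e^(−0.01)·[0.4959·17.1784 + 0.5041·0.0000] = 8.4348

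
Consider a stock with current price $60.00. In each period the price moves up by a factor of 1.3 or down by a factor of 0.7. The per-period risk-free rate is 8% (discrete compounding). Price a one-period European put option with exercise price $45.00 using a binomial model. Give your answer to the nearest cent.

Risk-neutral probability p = (1 + 0.08 − 0.7)/(1.3 − 0.7) = 0.3800/0.6000 = 0.6333
Terminal stock prices: S_u = 78, S_d = 42
Terminal payoffs (K − S): max(-33, 0) = 0, max(3, 0) = 3
Node 0 (S = 60): V_0 = 1/1.08·[0.6333·0.0000 + 0.3667·3.0000] = 1.0185

$1.02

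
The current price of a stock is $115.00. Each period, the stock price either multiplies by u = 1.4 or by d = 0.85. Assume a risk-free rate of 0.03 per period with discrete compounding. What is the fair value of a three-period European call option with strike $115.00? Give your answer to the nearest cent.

Risk-neutral probability p = (1 + 0.03 − 0.85)/(1.4 − 0.85) = 0.1800/0.5500 = 0.3273
Terminal stock prices: S_uuu = 315.6, S_uud = 191.6, S_udd = 116.3, S_ddd = 70.62
Terminal payoffs (S − K): max(200.6, 0) = 200.6, max(76.59, 0) = 76.59, max(1.322, 0) = 1.322, max(-44.38, 0) = 0
Node uu (S = 225.4): V_uu = 1/1.03·[0.3273·200.5600 + 0.6727·76.5900] = 113.7495
Node ud (S = 136.8): V_ud = 1/1.03·[0.3273·76.5900 + 0.6727·1.3225] = 25.1995
Node dd (S = 83.09): V_dd = 1/1.03·[0.3273·1.3225 + 0.6727·0.0000] = 0.4202
Node u (S = 161): V_u = 1/1.03·[0.3273·113.7495 + 0.6727·25.1995] = 52.6015
Node d (S = 97.75): V_d = 1/1.03·[0.3273·25.1995 + 0.6727·0.4202] = 8.2814
Node 0 (S = 115): V_0 = 1/1.03·[0.3273·52.6015 + 0.6727·8.2814] = 22.1225

$22.12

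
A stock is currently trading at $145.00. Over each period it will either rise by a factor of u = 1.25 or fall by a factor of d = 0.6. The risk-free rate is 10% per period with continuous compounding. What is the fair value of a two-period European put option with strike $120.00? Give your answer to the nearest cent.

$5.95

Risk-neutral probability p = (e^0.1 − 0.6)/(1.25 − 0.6) = 0.5052/0.6500 = 0.7772
Terminal stock prices: S_uu = 226.6, S_ud = 108.8, S_dd = 52.2
Terminal payoffs (K − S): max(-106.6, 0) = 0, max(11.25, 0) = 11.25, max(67.8, 0) = 67.8
Node u (S = 181.2): V_u = e^(−0.1)·[0.7772·0.0000 + 0.2228·11.2500] = 2.2681
Node d (S = 87): V_d = e^(−0.1)·[0.7772·11.2500 + 0.2228·67.8000] = 21.5805
Node 0 (S = 145): V_0 = e^(−0.1)·[0.7772·2.2681 + 0.2228·21.5805] = 5.9459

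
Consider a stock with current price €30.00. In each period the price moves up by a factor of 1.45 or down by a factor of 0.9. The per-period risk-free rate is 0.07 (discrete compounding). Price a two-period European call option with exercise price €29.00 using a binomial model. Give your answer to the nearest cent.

Risk-neutral probability p = (1 + 0.07 − 0.9)/(1.45 − 0.9) = 0.1700/0.5500 = 0.3091
Terminal stock prices: S_uu = 63.08, S_ud = 39.15, S_dd = 24.3
Terminal payoffs (S − K): max(34.08, 0) = 34.08, max(10.15, 0) = 10.15, max(-4.7, 0) = 0
Node u (S = 43.5): V_u = 1/1.07·[0.3091·34.0750 + 0.6909·10.1500] = 16.3972
Node d (S = 27): V_d = 1/1.07·[0.3091·10.1500 + 0.6909·0.0000] = 2.9320
Node 0 (S = 30): V_0 = 1/1.07·[0.3091·16.3972 + 0.6909·2.9320] = 6.6299

€6.63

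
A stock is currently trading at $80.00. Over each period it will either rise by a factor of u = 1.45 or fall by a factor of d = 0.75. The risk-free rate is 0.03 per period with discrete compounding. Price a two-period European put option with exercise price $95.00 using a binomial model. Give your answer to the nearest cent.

$20.59

Risk-neutral probability p = (1 + 0.03 − 0.75)/(1.45 − 0.75) = 0.2800/0.7000 = 0.4000
Terminal stock prices: S_uu = 168.2, S_ud = 87, S_dd = 45
Terminal payoffs (K − S): max(-73.2, 0) = 0, max(8, 0) = 8, max(50, 0) = 50
Node u (S = 116): V_u = 1/1.03·[0.4000·0.0000 + 0.6000·8.0000] = 4.6602
Node d (S = 60): V_d = 1/1.03·[0.4000·8.0000 + 0.6000·50.0000] = 32.2330
Node 0 (S = 80): V_0 = 1/1.03·[0.4000·4.6602 + 0.6000·32.2330] = 20.5863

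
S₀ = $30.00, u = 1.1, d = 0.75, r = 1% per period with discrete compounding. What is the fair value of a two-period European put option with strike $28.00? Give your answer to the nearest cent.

$1.94

Risk-neutral probability p = (1 + 0.01 − 0.75)/(1.1 − 0.75) = 0.2600/0.3500 = 0.7429
Terminal stock prices: S_uu = 36.3, S_ud = 24.75, S_dd = 16.88
Terminal payoffs (K − S): max(-8.3, 0) = 0, max(3.25, 0) = 3.25, max(11.12, 0) = 11.12
Node u (S = 33): V_u = 1/1.01·[0.7429·0.0000 + 0.2571·3.2500] = 0.8274
Node d (S = 22.5): V_d = 1/1.01·[0.7429·3.2500 + 0.2571·11.1250] = 5.2228
Node 0 (S = 30): V_0 = 1/1.01·[0.7429·0.8274 + 0.2571·5.2228] = 1.9383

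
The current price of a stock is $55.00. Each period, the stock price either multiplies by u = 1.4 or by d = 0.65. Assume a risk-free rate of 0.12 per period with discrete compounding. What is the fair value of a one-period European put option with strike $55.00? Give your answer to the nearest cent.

$6.42

Risk-neutral probability p = (1 + 0.12 − 0.65)/(1.4 − 0.65) = 0.4700/0.7500 = 0.6267
Terminal stock prices: S_u = 77, S_d = 35.75
Terminal payoffs (K − S): max(-22, 0) = 0, max(19.25, 0) = 19.25
Node 0 (S = 55): V_0 = 1/1.12·[0.6267·0.0000 + 0.3733·19.2500] = 6.4167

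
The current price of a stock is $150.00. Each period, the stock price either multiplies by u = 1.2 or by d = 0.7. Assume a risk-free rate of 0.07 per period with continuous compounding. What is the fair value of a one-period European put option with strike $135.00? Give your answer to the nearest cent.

Risk-neutral probability p = (e^0.07 − 0.7)/(1.2 − 0.7) = 0.3725/0.5000 = 0.7450
Terminal stock prices: S_u = 180, S_d = 105
Terminal payoffs (K − S): max(-45, 0) = 0, max(30, 0) = 30
Node 0 (S = 150): V_0 = e^(−0.07)·[0.7450·0.0000 + 0.2550·30.0000] = 7.1324

$7.13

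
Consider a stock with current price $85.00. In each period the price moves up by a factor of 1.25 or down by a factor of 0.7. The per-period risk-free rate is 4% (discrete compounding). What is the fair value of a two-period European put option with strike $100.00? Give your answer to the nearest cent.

$19.05

Risk-neutral probability p = (1 + 0.04 − 0.7)/(1.25 − 0.7) = 0.3400/0.5500 = 0.6182
Terminal stock prices: S_uu = 132.8, S_ud = 74.38, S_dd = 41.65
Terminal payoffs (K − S): max(-32.81, 0) = 0, max(25.62, 0) = 25.62, max(58.35, 0) = 58.35
Node u (S = 106.2): V_u = 1/1.04·[0.6182·0.0000 + 0.3818·25.6250] = 9.4078
Node d (S = 59.5): V_d = 1/1.04·[0.6182·25.6250 + 0.3818·58.3500] = 36.6538
Node 0 (S = 85): V_0 = 1/1.04·[0.6182·9.4078 + 0.3818·36.6538] = 19.0489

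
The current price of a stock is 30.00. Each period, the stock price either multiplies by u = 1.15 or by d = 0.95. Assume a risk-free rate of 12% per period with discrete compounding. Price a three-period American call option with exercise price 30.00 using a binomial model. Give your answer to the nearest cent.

8.66

Risk-neutral probability p = (1 + 0.12 − 0.95)/(1.15 − 0.95) = 0.1700/0.2000 = 0.8500
Terminal stock prices: S_uuu = 45.63, S_uud = 37.69, S_udd = 31.14, S_ddd = 25.72
Terminal payoffs (S − K): max(15.63, 0) = 15.63, max(7.691, 0) = 7.691, max(1.136, 0) = 1.136, max(-4.279, 0) = 0
Node uu (S = 39.67): continuation = 1/1.12·[0.8500·15.6262 + 0.1500·7.6912] = 12.8893; exercise value = 9.6750 ≤ continuation, so V_uu = 12.8893
Node ud (S = 32.77): continuation = 1/1.12·[0.8500·7.6912 + 0.1500·1.1363] = 5.9893; exercise value = 2.7750 ≤ continuation, so V_ud = 5.9893
Node dd (S = 27.07): continuation = 1/1.12·[0.8500·1.1363 + 0.1500·0.0000] = 0.8623; exercise value = 0.0000 ≤ continuation, so V_dd = 0.8623
Node u (S = 34.5): continuation = 1/1.12·[0.8500·12.8893 + 0.1500·5.9893] = 10.5842; exercise value = 4.5000 ≤ continuation, so V_u = 10.5842
Node d (S = 28.5): continuation = 1/1.12·[0.8500·5.9893 + 0.1500·0.8623] = 4.6609; exercise value = 0.0000 ≤ continuation, so V_d = 4.6609
Node 0 (S = 30): continuation = 1/1.12·[0.8500·10.5842 + 0.1500·4.6609] = 8.6569; exercise value = 0.0000 ≤ continuation, so V_0 = 8.6569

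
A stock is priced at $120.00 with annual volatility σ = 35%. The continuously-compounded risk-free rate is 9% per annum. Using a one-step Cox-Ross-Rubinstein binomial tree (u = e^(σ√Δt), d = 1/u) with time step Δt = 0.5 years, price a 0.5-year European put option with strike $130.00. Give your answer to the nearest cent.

$16.30

CRR parameters: u = e^(σ√Δt) = e^(0.35·√0.5) = 1.2808, d = 1/u = 0.7808
Per-period rate: rΔt = 0.09·0.5 = 0.045, so R = e^0.045 = 1.0460
Risk-neutral probability p = (e^0.045 − 0.7808)/(1.2808 − 0.7808) = 0.2653/0.5000 = 0.5305
Terminal stock prices: S_u = 153.7, S_d = 93.69
Terminal payoffs (K − S): max(-23.7, 0) = 0, max(36.31, 0) = 36.31
Node 0 (S = 120): V_0 = e^(−0.045)·[0.5305·0.0000 + 0.4695·36.3088] = 16.2972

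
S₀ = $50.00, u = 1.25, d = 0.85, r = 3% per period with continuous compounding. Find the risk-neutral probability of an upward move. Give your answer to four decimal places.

Risk-neutral probability p = (e^0.03 − 0.85)/(1.25 − 0.85) = 0.1805/0.4000 = 0.4511

p = 0.4511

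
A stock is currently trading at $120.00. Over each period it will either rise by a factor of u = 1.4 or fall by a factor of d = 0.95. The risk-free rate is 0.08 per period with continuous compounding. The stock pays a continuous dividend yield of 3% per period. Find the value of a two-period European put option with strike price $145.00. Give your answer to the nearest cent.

$18.78

Per-period risk-free factor R = e^0.08 = 1.0833; dividend-adjusted growth = e^(0.08−0.03) = 1.0513.
Risk-neutral probability p = (1.0513 − 0.95)/(1.4 − 0.95) = 0.1013/0.4500 = 0.2250
Terminal stock prices: S_uu = 235.2, S_ud = 159.6, S_dd = 108.3
Terminal payoffs (K − S): max(-90.2, 0) = 0, max(-14.6, 0) = 0, max(36.7, 0) = 36.7
Node u (S = 168): V_u = e^(−0.08)·[0.2250·0.0000 + 0.7750·0.0000] = 0.0000
Node d (S = 114): V_d = e^(−0.08)·[0.2250·0.0000 + 0.7750·36.7000] = 26.2541
Node 0 (S = 120): V_0 = e^(−0.08)·[0.2250·0.0000 + 0.7750·26.2541] = 18.7815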